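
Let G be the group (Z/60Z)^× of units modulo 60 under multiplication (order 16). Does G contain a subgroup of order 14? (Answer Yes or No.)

No

14 does not divide |G| = 16, so by Lagrange no subgroup of order 14 exists.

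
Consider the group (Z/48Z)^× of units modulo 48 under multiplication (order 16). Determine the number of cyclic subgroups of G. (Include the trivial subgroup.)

12

A cyclic subgroup of order d is generated by each of its φ(d) elements of order d, so the cyclic subgroups of order d number (#elements of order d)/φ(d).
Cyclic subgroups by order — order 1: 1; order 2: 7; order 4: 4.
Total: 12.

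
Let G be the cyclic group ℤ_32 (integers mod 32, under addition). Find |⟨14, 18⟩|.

|⟨14⟩| = 16 and |⟨18⟩| = 16, so |H| is a multiple of lcm(16, 16) = 16 and divides |G| = 32.
Closing under the operation: H = {0, 2, 4, 6, 8, 10, 12, 14, 16, 18, 20, 22, 24, 26, 28, 30}, so |H| = 16.

16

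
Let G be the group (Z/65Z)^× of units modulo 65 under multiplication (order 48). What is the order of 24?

12

Compute successive powers of 24 mod 65: 24, 56, 44, 16, 59, 51, 54, 61, …; 24^12 ≡ 1 (mod 65).
So |⟨24⟩| = 12.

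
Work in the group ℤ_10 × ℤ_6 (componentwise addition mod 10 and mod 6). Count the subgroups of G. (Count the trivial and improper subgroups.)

|G| = 60, so by Lagrange every subgroup order divides 60. Divisors: 1, 2, 3, 4, 5, 6, 10, 12, 15, 20, 30, 60.
Subgroups by order — order 1: 1; order 2: 3; order 3: 1; order 4: 1; order 5: 1; order 6: 3; order 10: 3; order 12: 1; order 15: 1; order 20: 1; order 30: 3; order 60: 1.
Total: 1 + 3 + 1 + 1 + 1 + 3 + 3 + 1 + 1 + 1 + 3 + 1 = 20.

20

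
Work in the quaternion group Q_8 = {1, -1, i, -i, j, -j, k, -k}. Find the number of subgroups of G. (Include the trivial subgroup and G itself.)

|G| = 8, so by Lagrange every subgroup order divides 8. Divisors: 1, 2, 4, 8.
Subgroups by order — order 1: 1; order 2: 1; order 4: 3; order 8: 1.
Total: 1 + 1 + 3 + 1 = 6.

6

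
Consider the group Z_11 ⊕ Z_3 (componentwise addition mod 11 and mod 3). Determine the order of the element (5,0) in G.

11

The order of (5,0) in Z_11 × Z_3 is lcm(ord(5) in Z_11, ord(0) in Z_3).
ord(5) = 11 and ord(0) = 1, so |⟨(5,0)⟩| = lcm(11, 1) = 11.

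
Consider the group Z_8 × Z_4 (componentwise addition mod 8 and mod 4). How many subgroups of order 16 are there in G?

3

|G| = 32 and 16 | 32, so subgroups of order 16 are possible by Lagrange.
The subgroups of order 16 are: {(0,0), (0,1), (0,2), (0,3), (2,0), (2,1), (2,2), (2,3), (4,0), (4,1), (4,2), (4,3), (6,0), (6,1), (6,2), (6,3)}; {(0,0), (0,2), (1,0), (1,2), (2,0), (2,2), (3,0), (3,2), (4,0), (4,2), (5,0), (5,2), (6,0), (6,2), (7,0), (7,2)}; {(0,0), (0,2), (1,1), (1,3), (2,0), (2,2), (3,1), (3,3), (4,0), (4,2), (5,1), (5,3), (6,0), (6,2), (7,1), (7,3)}.
So G has 3 subgroups of order 16.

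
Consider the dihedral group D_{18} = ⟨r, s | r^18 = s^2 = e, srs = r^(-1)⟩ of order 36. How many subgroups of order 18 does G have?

3

|G| = 36 and 18 | 36, so subgroups of order 18 are possible by Lagrange.
The subgroups of order 18 are: {e, r, r^2, r^3, r^4, r^5, r^6, r^7, r^8, r^9, r^10, r^11, r^12, r^13, r^14, r^15, r^16, r^17}; {e, r^2, r^4, r^6, r^8, r^10, r^12, r^14, r^16, s, r^2s, r^4s, r^6s, r^8s, r^10s, r^12s, r^14s, r^16s}; {e, r^2, r^4, r^6, r^8, r^10, r^12, r^14, r^16, rs, r^3s, r^5s, r^7s, r^9s, r^11s, r^13s, r^15s, r^17s}.
So G has 3 subgroups of order 18.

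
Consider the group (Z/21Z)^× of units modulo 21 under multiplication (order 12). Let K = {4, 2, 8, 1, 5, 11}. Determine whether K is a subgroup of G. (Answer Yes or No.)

No

4 ∈ K but its inverse 16 ∉ K, so K is not a subgroup.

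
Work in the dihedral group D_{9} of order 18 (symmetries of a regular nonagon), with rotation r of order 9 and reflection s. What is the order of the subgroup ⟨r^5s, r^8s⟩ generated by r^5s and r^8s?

|⟨r^5s⟩| = 2 and |⟨r^8s⟩| = 2, so |H| is a multiple of lcm(2, 2) = 2 and divides |G| = 18.
Closing under the operation: H = {e, r^3, r^6, r^2s, r^5s, r^8s}, so |H| = 6.

6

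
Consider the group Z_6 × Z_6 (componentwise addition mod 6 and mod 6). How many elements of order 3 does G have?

8

An element (a,b) has order lcm(ord(a), ord(b)); count pairs with lcm equal to 3.
Enumerating gives 8 such elements.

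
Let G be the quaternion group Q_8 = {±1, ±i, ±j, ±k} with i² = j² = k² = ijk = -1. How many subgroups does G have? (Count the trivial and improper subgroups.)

|G| = 8, so by Lagrange every subgroup order divides 8. Divisors: 1, 2, 4, 8.
Subgroups by order — order 1: 1; order 2: 1; order 4: 3; order 8: 1.
Total: 1 + 1 + 3 + 1 = 6.

6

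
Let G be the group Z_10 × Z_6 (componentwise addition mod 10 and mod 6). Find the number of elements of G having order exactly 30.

24

An element (a,b) has order lcm(ord(a), ord(b)); count pairs with lcm equal to 30.
Enumerating gives 24 such elements.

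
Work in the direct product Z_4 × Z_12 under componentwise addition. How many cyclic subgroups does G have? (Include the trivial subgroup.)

Group the elements of G by the cyclic subgroup they generate; each cyclic subgroup of order d accounts for φ(d) elements.
Cyclic subgroups by order — order 1: 1; order 2: 3; order 3: 1; order 4: 6; order 6: 3; order 12: 6.
Total: 20.

20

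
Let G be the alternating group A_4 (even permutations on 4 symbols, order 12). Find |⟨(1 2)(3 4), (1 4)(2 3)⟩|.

4

|⟨(1 2)(3 4)⟩| = 2 and |⟨(1 4)(2 3)⟩| = 2, so |H| is a multiple of lcm(2, 2) = 2 and divides |G| = 12.
Closing under the operation: H = {e, (1 2)(3 4), (1 3)(2 4), (1 4)(2 3)}, so |H| = 4.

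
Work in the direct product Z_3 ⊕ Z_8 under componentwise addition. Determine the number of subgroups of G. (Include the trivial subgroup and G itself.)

8

|G| = 24, so by Lagrange every subgroup order divides 24. Divisors: 1, 2, 3, 4, 6, 8, 12, 24.
Subgroups by order — order 1: 1; order 2: 1; order 3: 1; order 4: 1; order 6: 1; order 8: 1; order 12: 1; order 24: 1.
Total: 1 + 1 + 1 + 1 + 1 + 1 + 1 + 1 = 8.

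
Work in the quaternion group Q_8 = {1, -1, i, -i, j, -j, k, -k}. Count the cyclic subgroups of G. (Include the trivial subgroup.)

Group the elements of G by the cyclic subgroup they generate; each cyclic subgroup of order d accounts for φ(d) elements.
Cyclic subgroups by order — order 1: 1; order 2: 1; order 4: 3.
Total: 5.

5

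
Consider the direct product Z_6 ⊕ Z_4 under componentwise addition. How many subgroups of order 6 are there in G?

3

|G| = 24 and 6 | 24, so subgroups of order 6 are possible by Lagrange.
The subgroups of order 6 are: {(0,0), (0,2), (2,0), (2,2), (4,0), (4,2)}; {(0,0), (1,0), (2,0), (3,0), (4,0), (5,0)}; {(0,0), (1,2), (2,0), (3,2), (4,0), (5,2)}.
So G has 3 subgroups of order 6.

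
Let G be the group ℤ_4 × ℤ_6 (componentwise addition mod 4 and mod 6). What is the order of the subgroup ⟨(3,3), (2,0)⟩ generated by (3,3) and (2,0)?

4

|⟨(3,3)⟩| = 4 and |⟨(2,0)⟩| = 2, so |H| is a multiple of lcm(4, 2) = 4 and divides |G| = 24.
Closing under the operation: H = {(0,0), (1,3), (2,0), (3,3)}, so |H| = 4.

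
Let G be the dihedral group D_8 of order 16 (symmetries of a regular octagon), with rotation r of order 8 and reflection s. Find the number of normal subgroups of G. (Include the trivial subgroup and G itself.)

7

G has 19 subgroups. Checking conjugation-invariance by order — order 1: 1/1 normal; order 2: 1/9 normal; order 4: 1/5 normal; order 8: 3/3 normal; order 16: 1/1 normal.
Total normal subgroups: 7.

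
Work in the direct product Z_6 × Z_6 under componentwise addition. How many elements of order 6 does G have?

An element (a,b) has order lcm(ord(a), ord(b)); count pairs with lcm equal to 6.
Enumerating gives 24 such elements.

24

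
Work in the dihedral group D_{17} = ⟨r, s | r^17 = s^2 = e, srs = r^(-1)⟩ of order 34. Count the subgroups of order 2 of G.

|G| = 34 and 2 | 34, so subgroups of order 2 are possible by Lagrange.
The subgroups of order 2 are: {e, r^10s}; {e, r^11s}; {e, r^12s}; {e, r^13s}; … (17 in all).
So G has 17 subgroups of order 2.

17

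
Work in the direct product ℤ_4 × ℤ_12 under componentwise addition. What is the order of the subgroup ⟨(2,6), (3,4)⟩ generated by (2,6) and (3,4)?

24

|⟨(2,6)⟩| = 2 and |⟨(3,4)⟩| = 12, so |H| is a multiple of lcm(2, 12) = 12 and divides |G| = 48.
Closing under the operation: H = {(0,0), (0,2), (0,4), (0,6), (0,8), (0,10), (1,0), (1,2), (1,4), (1,6), (1,8), (1,10), (2,0), (2,2), (2,4), (2,6), (2,8), (2,10), (3,0), (3,2), (3,4), (3,6), (3,8), (3,10)}, so |H| = 24.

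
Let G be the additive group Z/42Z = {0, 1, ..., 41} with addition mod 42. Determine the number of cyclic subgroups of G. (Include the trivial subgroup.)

Group the elements of G by the cyclic subgroup they generate; each cyclic subgroup of order d accounts for φ(d) elements.
Cyclic subgroups by order — order 1: 1; order 2: 1; order 3: 1; order 6: 1; order 7: 1; order 14: 1; order 21: 1; order 42: 1.
Total: 8.

8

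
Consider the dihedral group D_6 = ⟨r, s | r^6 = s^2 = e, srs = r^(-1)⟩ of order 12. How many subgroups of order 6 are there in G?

|G| = 12 and 6 | 12, so subgroups of order 6 are possible by Lagrange.
The subgroups of order 6 are: {e, r, r^2, r^3, r^4, r^5}; {e, r^2, r^4, s, r^2s, r^4s}; {e, r^2, r^4, rs, r^3s, r^5s}.
So G has 3 subgroups of order 6.

3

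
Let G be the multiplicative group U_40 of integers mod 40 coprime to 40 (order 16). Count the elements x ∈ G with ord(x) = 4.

8

The elements of order 4 are: 3, 7, 13, 17, 23, 27, 33, 37.
That's 8.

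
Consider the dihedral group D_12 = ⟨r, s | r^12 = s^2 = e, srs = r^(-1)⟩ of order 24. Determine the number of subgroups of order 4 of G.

7

|G| = 24 and 4 | 24, so subgroups of order 4 are possible by Lagrange.
The subgroups of order 4 are: {e, r^6, r^4s, r^10s}; {e, r^6, r^5s, r^11s}; {e, r^6, r^2s, r^8s}; {e, r^3, r^6, r^9}; … (7 in all).
So G has 7 subgroups of order 4.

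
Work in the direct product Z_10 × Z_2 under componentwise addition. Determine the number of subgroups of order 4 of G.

|G| = 20 and 4 | 20, so subgroups of order 4 are possible by Lagrange.
The subgroups of order 4 are: {(0,0), (0,1), (5,0), (5,1)}.
So G has 1 subgroup of order 4.

1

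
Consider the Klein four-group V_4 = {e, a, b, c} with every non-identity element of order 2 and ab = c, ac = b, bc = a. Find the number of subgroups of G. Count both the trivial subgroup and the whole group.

5

|G| = 4, so by Lagrange every subgroup order divides 4. Divisors: 1, 2, 4.
Subgroups by order — order 1: 1; order 2: 3; order 4: 1.
Total: 1 + 3 + 1 = 5.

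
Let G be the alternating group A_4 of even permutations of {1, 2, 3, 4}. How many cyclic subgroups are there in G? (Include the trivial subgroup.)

8

A cyclic subgroup of order d is generated by each of its φ(d) elements of order d, so the cyclic subgroups of order d number (#elements of order d)/φ(d).
Cyclic subgroups by order — order 1: 1; order 2: 3; order 3: 4.
Total: 8.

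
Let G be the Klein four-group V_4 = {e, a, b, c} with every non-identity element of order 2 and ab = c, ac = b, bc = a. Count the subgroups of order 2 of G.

3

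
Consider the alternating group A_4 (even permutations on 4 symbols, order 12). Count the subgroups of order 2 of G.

|G| = 12 and 2 | 12, so subgroups of order 2 are possible by Lagrange.
The subgroups of order 2 are: {e, (1 2)(3 4)}; {e, (1 3)(2 4)}; {e, (1 4)(2 3)}.
So G has 3 subgroups of order 2.

3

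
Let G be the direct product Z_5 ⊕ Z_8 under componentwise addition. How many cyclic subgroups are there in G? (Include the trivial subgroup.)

8

Each element a generates a cyclic subgroup ⟨a⟩; distinct elements may generate the same one (a cyclic group of order d has φ(d) generators).
Cyclic subgroups by order — order 1: 1; order 2: 1; order 4: 1; order 5: 1; order 8: 1; order 10: 1; order 20: 1; order 40: 1.
Total: 8.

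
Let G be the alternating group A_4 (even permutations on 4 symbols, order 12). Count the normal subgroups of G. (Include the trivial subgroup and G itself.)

3

G has 10 subgroups. Checking conjugation-invariance by order — order 1: 1/1 normal; order 2: 0/3 normal; order 3: 0/4 normal; order 4: 1/1 normal; order 12: 1/1 normal.
Total normal subgroups: 3.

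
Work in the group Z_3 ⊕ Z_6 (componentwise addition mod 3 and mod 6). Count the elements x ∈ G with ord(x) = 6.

8

An element (a,b) has order lcm(ord(a), ord(b)); count pairs with lcm equal to 6.
Enumerating gives 8 such elements.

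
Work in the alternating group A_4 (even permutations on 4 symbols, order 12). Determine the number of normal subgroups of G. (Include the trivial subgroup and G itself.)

3

G has 10 subgroups. Checking conjugation-invariance by order — order 1: 1/1 normal; order 2: 0/3 normal; order 3: 0/4 normal; order 4: 1/1 normal; order 12: 1/1 normal.
Total normal subgroups: 3.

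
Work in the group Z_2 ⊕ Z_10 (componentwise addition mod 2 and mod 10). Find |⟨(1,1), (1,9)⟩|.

|⟨(1,1)⟩| = 10 and |⟨(1,9)⟩| = 10, so |H| is a multiple of lcm(10, 10) = 10 and divides |G| = 20.
Closing under the operation: H = {(0,0), (0,2), (0,4), (0,6), (0,8), (1,1), (1,3), (1,5), (1,7), (1,9)}, so |H| = 10.

10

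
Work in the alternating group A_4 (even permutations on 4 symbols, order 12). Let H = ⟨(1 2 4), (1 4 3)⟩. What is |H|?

|⟨(1 2 4)⟩| = 3 and |⟨(1 4 3)⟩| = 3, so |H| is a multiple of lcm(3, 3) = 3 and divides |G| = 12.
Closing {(1 2 4), (1 4 3)} under the group operation gives all of G, so |H| = 12.

12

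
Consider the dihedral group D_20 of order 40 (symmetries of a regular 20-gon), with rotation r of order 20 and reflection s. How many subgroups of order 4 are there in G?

|G| = 40 and 4 | 40, so subgroups of order 4 are possible by Lagrange.
The subgroups of order 4 are: {e, r^10, s, r^10s}; {e, r^10, rs, r^11s}; {e, r^10, r^2s, r^12s}; {e, r^10, r^3s, r^13s}; … (11 in all).
So G has 11 subgroups of order 4.

11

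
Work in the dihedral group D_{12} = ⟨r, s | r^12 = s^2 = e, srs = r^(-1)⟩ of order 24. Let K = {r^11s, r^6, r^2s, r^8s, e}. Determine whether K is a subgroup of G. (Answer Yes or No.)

|K| = 5 does not divide |G| = 24, so by Lagrange K is not a subgroup.

No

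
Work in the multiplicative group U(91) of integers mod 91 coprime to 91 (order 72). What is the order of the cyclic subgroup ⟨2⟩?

Compute successive powers of 2 mod 91: 2, 4, 8, 16, 32, 64, 37, 74, …; 2^12 ≡ 1 (mod 91).
So |⟨2⟩| = 12.

12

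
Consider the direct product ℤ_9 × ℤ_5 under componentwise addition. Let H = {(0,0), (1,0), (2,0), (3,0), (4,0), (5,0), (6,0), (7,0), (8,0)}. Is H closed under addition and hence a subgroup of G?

|H| = 9 divides |G| = 45, consistent with Lagrange.
H contains the identity, every element's inverse is in H, and H is closed under +: it is a subgroup.
In fact H = ⟨(4,0)⟩.

Yes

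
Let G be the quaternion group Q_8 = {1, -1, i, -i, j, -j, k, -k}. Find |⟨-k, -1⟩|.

4

|⟨-k⟩| = 4 and |⟨-1⟩| = 2, so |H| is a multiple of lcm(4, 2) = 4 and divides |G| = 8.
Closing under the operation: H = {1, -1, k, -k}, so |H| = 4.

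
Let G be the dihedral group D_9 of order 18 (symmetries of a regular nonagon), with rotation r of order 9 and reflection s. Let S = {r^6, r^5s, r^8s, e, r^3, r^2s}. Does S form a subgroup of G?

|S| = 6 divides |G| = 18, consistent with Lagrange.
S contains the identity, every element's inverse is in S, and S is closed under ·: it is a subgroup.

Yes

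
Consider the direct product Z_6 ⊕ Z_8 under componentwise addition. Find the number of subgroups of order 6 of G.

|G| = 48 and 6 | 48, so subgroups of order 6 are possible by Lagrange.
The subgroups of order 6 are: {(0,0), (0,4), (2,0), (2,4), (4,0), (4,4)}; {(0,0), (1,0), (2,0), (3,0), (4,0), (5,0)}; {(0,0), (1,4), (2,0), (3,4), (4,0), (5,4)}.
So G has 3 subgroups of order 6.

3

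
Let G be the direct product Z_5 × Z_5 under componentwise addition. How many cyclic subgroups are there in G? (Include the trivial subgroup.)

7

A cyclic subgroup of order d is generated by each of its φ(d) elements of order d, so the cyclic subgroups of order d number (#elements of order d)/φ(d).
Cyclic subgroups by order — order 1: 1; order 5: 6.
Total: 7.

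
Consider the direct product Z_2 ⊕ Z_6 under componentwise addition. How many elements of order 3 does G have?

An element (a,b) has order lcm(ord(a), ord(b)); count pairs with lcm equal to 3.
Enumerating gives 2 such elements.

2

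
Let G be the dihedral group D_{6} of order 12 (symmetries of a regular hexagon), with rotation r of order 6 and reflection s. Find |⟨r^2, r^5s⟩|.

6

|⟨r^2⟩| = 3 and |⟨r^5s⟩| = 2, so |H| is a multiple of lcm(3, 2) = 6 and divides |G| = 12.
Closing under the operation: H = {e, r^2, r^4, rs, r^3s, r^5s}, so |H| = 6.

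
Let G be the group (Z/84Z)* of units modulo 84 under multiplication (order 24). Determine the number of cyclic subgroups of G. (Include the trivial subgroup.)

16

Each element a generates a cyclic subgroup ⟨a⟩; distinct elements may generate the same one (a cyclic group of order d has φ(d) generators).
Cyclic subgroups by order — order 1: 1; order 2: 7; order 3: 1; order 6: 7.
Total: 16.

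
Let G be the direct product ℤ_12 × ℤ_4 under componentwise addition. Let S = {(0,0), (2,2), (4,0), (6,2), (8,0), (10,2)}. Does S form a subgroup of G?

Yes

|S| = 6 divides |G| = 48, consistent with Lagrange.
S contains the identity, every element's inverse is in S, and S is closed under +: it is a subgroup.
In fact S = ⟨(10,2)⟩.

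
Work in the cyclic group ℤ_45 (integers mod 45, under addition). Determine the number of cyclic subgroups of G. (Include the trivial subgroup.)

A cyclic subgroup of order d is generated by each of its φ(d) elements of order d, so the cyclic subgroups of order d number (#elements of order d)/φ(d).
Cyclic subgroups by order — order 1: 1; order 3: 1; order 5: 1; order 9: 1; order 15: 1; order 45: 1.
Total: 6.

6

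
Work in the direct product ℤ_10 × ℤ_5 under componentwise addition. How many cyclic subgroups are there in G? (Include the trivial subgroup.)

Each element a generates a cyclic subgroup ⟨a⟩; distinct elements may generate the same one (a cyclic group of order d has φ(d) generators).
Cyclic subgroups by order — order 1: 1; order 2: 1; order 5: 6; order 10: 6.
Total: 14.

14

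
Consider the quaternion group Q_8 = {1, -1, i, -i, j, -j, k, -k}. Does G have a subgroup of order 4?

4 | 8. A subgroup of order 4 is {1, -1, i, -i}.

Yes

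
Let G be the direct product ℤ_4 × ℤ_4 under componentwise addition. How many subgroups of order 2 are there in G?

3

|G| = 16 and 2 | 16, so subgroups of order 2 are possible by Lagrange.
The subgroups of order 2 are: {(0,0), (0,2)}; {(0,0), (2,0)}; {(0,0), (2,2)}.
So G has 3 subgroups of order 2.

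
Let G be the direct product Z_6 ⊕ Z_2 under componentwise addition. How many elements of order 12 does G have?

An element (a,b) has order lcm(ord(a), ord(b)); count pairs with lcm equal to 12.
Enumerating gives 0 such elements.

0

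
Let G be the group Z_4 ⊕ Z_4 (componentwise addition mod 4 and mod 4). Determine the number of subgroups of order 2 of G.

3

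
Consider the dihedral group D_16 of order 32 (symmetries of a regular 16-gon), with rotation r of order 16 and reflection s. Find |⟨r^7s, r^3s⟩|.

|⟨r^7s⟩| = 2 and |⟨r^3s⟩| = 2, so |H| is a multiple of lcm(2, 2) = 2 and divides |G| = 32.
Closing under the operation: H = {e, r^4, r^8, r^12, r^3s, r^7s, r^11s, r^15s}, so |H| = 8.

8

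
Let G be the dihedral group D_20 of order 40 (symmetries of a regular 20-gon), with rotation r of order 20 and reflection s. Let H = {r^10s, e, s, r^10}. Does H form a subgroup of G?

Yes

|H| = 4 divides |G| = 40, consistent with Lagrange.
H contains the identity, every element's inverse is in H, and H is closed under ·: it is a subgroup.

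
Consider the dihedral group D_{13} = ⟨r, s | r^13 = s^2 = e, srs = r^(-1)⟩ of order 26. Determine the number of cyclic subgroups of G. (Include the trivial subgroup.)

15

A cyclic subgroup of order d is generated by each of its φ(d) elements of order d, so the cyclic subgroups of order d number (#elements of order d)/φ(d).
Cyclic subgroups by order — order 1: 1; order 2: 13; order 13: 1.
Total: 15.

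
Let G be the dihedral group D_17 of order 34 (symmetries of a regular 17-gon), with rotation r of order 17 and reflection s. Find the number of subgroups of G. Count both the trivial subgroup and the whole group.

|G| = 34, so by Lagrange every subgroup order divides 34. Divisors: 1, 2, 17, 34.
Subgroups by order — order 1: 1; order 2: 17; order 17: 1; order 34: 1.
Total: 1 + 17 + 1 + 1 = 20.

20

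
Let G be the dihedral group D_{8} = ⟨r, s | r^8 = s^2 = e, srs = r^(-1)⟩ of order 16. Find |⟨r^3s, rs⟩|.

8

|⟨r^3s⟩| = 2 and |⟨rs⟩| = 2, so |H| is a multiple of lcm(2, 2) = 2 and divides |G| = 16.
Closing under the operation: H = {e, r^2, r^4, r^6, rs, r^3s, r^5s, r^7s}, so |H| = 8.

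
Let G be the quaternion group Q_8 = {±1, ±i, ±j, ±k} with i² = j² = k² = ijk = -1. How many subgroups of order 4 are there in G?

3

|G| = 8 and 4 | 8, so subgroups of order 4 are possible by Lagrange.
The subgroups of order 4 are: {1, -1, i, -i}; {1, -1, j, -j}; {1, -1, k, -k}.
So G has 3 subgroups of order 4.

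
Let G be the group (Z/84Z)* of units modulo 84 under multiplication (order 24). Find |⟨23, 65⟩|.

|⟨23⟩| = 6 and |⟨65⟩| = 6, so |H| is a multiple of lcm(6, 6) = 6 and divides |G| = 24.
Closing under the operation: H = {1, 11, 23, 25, 29, 37, 43, 53, 65, 67, 71, 79}, so |H| = 12.

12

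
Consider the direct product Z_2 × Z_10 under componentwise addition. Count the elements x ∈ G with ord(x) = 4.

0

An element (a,b) has order lcm(ord(a), ord(b)); count pairs with lcm equal to 4.
Enumerating gives 0 such elements.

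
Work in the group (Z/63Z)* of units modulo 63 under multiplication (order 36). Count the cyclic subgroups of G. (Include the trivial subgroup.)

20

A cyclic subgroup of order d is generated by each of its φ(d) elements of order d, so the cyclic subgroups of order d number (#elements of order d)/φ(d).
Cyclic subgroups by order — order 1: 1; order 2: 3; order 3: 4; order 6: 12.
Total: 20.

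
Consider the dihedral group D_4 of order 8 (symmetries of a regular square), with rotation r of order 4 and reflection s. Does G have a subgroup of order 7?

No

7 does not divide |G| = 8, so by Lagrange no subgroup of order 7 exists.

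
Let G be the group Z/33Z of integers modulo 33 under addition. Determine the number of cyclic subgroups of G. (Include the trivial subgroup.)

4

A cyclic subgroup of order d is generated by each of its φ(d) elements of order d, so the cyclic subgroups of order d number (#elements of order d)/φ(d).
Cyclic subgroups by order — order 1: 1; order 3: 1; order 11: 1; order 33: 1.
Total: 4.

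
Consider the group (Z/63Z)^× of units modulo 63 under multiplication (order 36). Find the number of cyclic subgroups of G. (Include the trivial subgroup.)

Group the elements of G by the cyclic subgroup they generate; each cyclic subgroup of order d accounts for φ(d) elements.
Cyclic subgroups by order — order 1: 1; order 2: 3; order 3: 4; order 6: 12.
Total: 20.

20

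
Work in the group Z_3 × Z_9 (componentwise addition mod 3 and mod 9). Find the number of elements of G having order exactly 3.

An element (a,b) has order lcm(ord(a), ord(b)); count pairs with lcm equal to 3.
Enumerating gives 8 such elements.

8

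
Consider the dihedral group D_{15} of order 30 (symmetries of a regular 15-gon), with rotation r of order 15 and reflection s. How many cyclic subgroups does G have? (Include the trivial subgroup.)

Each element a generates a cyclic subgroup ⟨a⟩; distinct elements may generate the same one (a cyclic group of order d has φ(d) generators).
Cyclic subgroups by order — order 1: 1; order 2: 15; order 3: 1; order 5: 1; order 15: 1.
Total: 19.

19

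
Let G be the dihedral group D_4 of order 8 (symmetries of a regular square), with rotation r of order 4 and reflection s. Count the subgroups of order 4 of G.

3

|G| = 8 and 4 | 8, so subgroups of order 4 are possible by Lagrange.
The subgroups of order 4 are: {e, r, r^2, r^3}; {e, r^2, s, r^2s}; {e, r^2, rs, r^3s}.
So G has 3 subgroups of order 4.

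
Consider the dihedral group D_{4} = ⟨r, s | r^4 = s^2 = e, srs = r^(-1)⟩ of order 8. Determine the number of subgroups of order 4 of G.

|G| = 8 and 4 | 8, so subgroups of order 4 are possible by Lagrange.
The subgroups of order 4 are: {e, r, r^2, r^3}; {e, r^2, s, r^2s}; {e, r^2, rs, r^3s}.
So G has 3 subgroups of order 4.

3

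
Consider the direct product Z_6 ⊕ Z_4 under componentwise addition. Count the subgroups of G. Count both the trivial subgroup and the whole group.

|G| = 24, so by Lagrange every subgroup order divides 24. Divisors: 1, 2, 3, 4, 6, 8, 12, 24.
Subgroups by order — order 1: 1; order 2: 3; order 3: 1; order 4: 3; order 6: 3; order 8: 1; order 12: 3; order 24: 1.
Total: 1 + 3 + 1 + 3 + 3 + 1 + 3 + 1 = 16.

16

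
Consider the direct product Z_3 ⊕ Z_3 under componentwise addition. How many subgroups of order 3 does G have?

|G| = 9 and 3 | 9, so subgroups of order 3 are possible by Lagrange.
The subgroups of order 3 are: {(0,0), (0,1), (0,2)}; {(0,0), (1,0), (2,0)}; {(0,0), (1,1), (2,2)}; {(0,0), (1,2), (2,1)}.
So G has 4 subgroups of order 3.

4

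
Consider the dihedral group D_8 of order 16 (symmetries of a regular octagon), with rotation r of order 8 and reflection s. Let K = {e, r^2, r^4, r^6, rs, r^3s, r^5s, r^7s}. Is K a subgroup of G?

Yes

|K| = 8 divides |G| = 16, consistent with Lagrange.
K contains the identity, every element's inverse is in K, and K is closed under ·: it is a subgroup.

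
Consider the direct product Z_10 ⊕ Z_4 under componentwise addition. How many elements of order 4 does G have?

An element (a,b) has order lcm(ord(a), ord(b)); count pairs with lcm equal to 4.
Enumerating gives 4 such elements.

4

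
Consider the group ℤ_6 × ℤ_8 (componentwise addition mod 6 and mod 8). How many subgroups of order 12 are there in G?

|G| = 48 and 12 | 48, so subgroups of order 12 are possible by Lagrange.
The subgroups of order 12 are: {(0,0), (0,2), (0,4), (0,6), (2,0), (2,2), (2,4), (2,6), (4,0), (4,2), (4,4), (4,6)}; {(0,0), (0,4), (1,0), (1,4), (2,0), (2,4), (3,0), (3,4), (4,0), (4,4), (5,0), (5,4)}; {(0,0), (0,4), (1,2), (1,6), (2,0), (2,4), (3,2), (3,6), (4,0), (4,4), (5,2), (5,6)}.
So G has 3 subgroups of order 12.

3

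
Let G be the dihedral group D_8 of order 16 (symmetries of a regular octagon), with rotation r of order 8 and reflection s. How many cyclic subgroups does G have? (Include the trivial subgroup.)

12

Each element a generates a cyclic subgroup ⟨a⟩; distinct elements may generate the same one (a cyclic group of order d has φ(d) generators).
Cyclic subgroups by order — order 1: 1; order 2: 9; order 4: 1; order 8: 1.
Total: 12.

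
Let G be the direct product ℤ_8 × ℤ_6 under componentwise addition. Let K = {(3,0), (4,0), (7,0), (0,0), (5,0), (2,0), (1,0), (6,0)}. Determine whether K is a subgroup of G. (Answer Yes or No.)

Yes

|K| = 8 divides |G| = 48, consistent with Lagrange.
K contains the identity, every element's inverse is in K, and K is closed under +: it is a subgroup.
In fact K = ⟨(7,0)⟩.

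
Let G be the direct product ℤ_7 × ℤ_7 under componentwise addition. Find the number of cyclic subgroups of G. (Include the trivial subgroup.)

Group the elements of G by the cyclic subgroup they generate; each cyclic subgroup of order d accounts for φ(d) elements.
Cyclic subgroups by order — order 1: 1; order 7: 8.
Total: 9.

9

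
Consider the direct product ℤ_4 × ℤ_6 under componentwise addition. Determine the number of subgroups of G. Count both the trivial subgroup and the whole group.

16

|G| = 24, so by Lagrange every subgroup order divides 24. Divisors: 1, 2, 3, 4, 6, 8, 12, 24.
Subgroups by order — order 1: 1; order 2: 3; order 3: 1; order 4: 3; order 6: 3; order 8: 1; order 12: 3; order 24: 1.
Total: 1 + 3 + 1 + 3 + 3 + 1 + 3 + 1 = 16.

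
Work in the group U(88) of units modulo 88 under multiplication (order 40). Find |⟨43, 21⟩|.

|⟨43⟩| = 2 and |⟨21⟩| = 2, so |H| is a multiple of lcm(2, 2) = 2 and divides |G| = 40.
Closing under the operation: H = {1, 21, 23, 43}, so |H| = 4.

4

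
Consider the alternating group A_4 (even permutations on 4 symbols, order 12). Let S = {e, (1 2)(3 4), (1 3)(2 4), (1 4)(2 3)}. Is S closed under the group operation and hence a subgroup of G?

|S| = 4 divides |G| = 12, consistent with Lagrange.
S contains the identity, every element's inverse is in S, and S is closed under ∘: it is a subgroup.

Yes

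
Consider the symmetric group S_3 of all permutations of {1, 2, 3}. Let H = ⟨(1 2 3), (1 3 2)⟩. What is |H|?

|⟨(1 2 3)⟩| = 3 and |⟨(1 3 2)⟩| = 3, so |H| is a multiple of lcm(3, 3) = 3 and divides |G| = 6.
Closing under the operation: H = {e, (1 2 3), (1 3 2)}, so |H| = 3.

3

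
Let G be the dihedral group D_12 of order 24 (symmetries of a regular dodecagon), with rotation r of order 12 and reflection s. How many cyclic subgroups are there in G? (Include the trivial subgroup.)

18

A cyclic subgroup of order d is generated by each of its φ(d) elements of order d, so the cyclic subgroups of order d number (#elements of order d)/φ(d).
Cyclic subgroups by order — order 1: 1; order 2: 13; order 3: 1; order 4: 1; order 6: 1; order 12: 1.
Total: 18.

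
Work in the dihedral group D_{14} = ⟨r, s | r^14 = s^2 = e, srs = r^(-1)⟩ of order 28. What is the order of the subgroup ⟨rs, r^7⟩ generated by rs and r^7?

|⟨rs⟩| = 2 and |⟨r^7⟩| = 2, so |H| is a multiple of lcm(2, 2) = 2 and divides |G| = 28.
Closing under the operation: H = {e, r^7, rs, r^8s}, so |H| = 4.

4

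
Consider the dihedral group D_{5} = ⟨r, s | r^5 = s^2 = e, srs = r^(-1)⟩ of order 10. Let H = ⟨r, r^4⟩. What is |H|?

|⟨r⟩| = 5 and |⟨r^4⟩| = 5, so |H| is a multiple of lcm(5, 5) = 5 and divides |G| = 10.
Closing under the operation: H = {e, r, r^2, r^3, r^4}, so |H| = 5.

5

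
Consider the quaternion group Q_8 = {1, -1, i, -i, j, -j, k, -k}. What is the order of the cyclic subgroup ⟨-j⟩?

Computing powers of -j: the smallest k with (-j)^k = e is k = 4.

4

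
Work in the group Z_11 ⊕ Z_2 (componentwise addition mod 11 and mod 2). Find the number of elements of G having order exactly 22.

An element (a,b) has order lcm(ord(a), ord(b)); count pairs with lcm equal to 22.
Enumerating gives 10 such elements.

10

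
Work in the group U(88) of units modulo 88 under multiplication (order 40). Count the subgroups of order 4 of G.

|G| = 40 and 4 | 40, so subgroups of order 4 are possible by Lagrange.
The subgroups of order 4 are: {1, 21, 23, 43}; {1, 21, 45, 65}; {1, 21, 67, 87}; {1, 23, 45, 67}; … (7 in all).
So G has 7 subgroups of order 4.

7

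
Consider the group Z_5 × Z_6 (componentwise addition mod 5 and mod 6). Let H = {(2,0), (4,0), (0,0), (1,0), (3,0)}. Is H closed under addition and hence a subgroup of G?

Yes

|H| = 5 divides |G| = 30, consistent with Lagrange.
H contains the identity, every element's inverse is in H, and H is closed under +: it is a subgroup.
In fact H = ⟨(4,0)⟩.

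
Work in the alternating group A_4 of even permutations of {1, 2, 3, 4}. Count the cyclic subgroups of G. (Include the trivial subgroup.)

8

A cyclic subgroup of order d is generated by each of its φ(d) elements of order d, so the cyclic subgroups of order d number (#elements of order d)/φ(d).
Cyclic subgroups by order — order 1: 1; order 2: 3; order 3: 4.
Total: 8.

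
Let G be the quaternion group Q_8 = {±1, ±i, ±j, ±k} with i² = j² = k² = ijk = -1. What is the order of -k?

Computing powers of -k: the smallest k with (-k)^k = e is k = 4.

4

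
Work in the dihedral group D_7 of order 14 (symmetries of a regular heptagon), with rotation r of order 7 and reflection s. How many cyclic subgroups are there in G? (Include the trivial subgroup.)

9

A cyclic subgroup of order d is generated by each of its φ(d) elements of order d, so the cyclic subgroups of order d number (#elements of order d)/φ(d).
Cyclic subgroups by order — order 1: 1; order 2: 7; order 7: 1.
Total: 9.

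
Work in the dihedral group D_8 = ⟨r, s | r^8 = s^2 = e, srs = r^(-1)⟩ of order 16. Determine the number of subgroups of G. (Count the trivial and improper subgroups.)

19

|G| = 16, so by Lagrange every subgroup order divides 16. Divisors: 1, 2, 4, 8, 16.
Subgroups by order — order 1: 1; order 2: 9; order 4: 5; order 8: 3; order 16: 1.
Total: 1 + 9 + 5 + 3 + 1 = 19.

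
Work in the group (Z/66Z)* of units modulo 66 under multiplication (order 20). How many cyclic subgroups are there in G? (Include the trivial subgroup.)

8

Group the elements of G by the cyclic subgroup they generate; each cyclic subgroup of order d accounts for φ(d) elements.
Cyclic subgroups by order — order 1: 1; order 2: 3; order 5: 1; order 10: 3.
Total: 8.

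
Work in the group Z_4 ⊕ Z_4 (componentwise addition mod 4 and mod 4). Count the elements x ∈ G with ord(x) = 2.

3

An element (a,b) has order lcm(ord(a), ord(b)); count pairs with lcm equal to 2.
Enumerating gives 3 such elements.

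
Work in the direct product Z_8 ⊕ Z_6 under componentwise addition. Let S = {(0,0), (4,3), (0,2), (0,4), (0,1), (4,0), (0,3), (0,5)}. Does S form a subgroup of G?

No

Closure fails: (0,1) + (4,0) = (4,1) ∉ S. So S is not a subgroup.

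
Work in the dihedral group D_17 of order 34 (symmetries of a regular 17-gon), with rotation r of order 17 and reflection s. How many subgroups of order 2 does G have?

17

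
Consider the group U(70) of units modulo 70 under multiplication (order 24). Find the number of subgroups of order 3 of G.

1

|G| = 24 and 3 | 24, so subgroups of order 3 are possible by Lagrange.
The subgroups of order 3 are: {1, 11, 51}.
So G has 1 subgroup of order 3.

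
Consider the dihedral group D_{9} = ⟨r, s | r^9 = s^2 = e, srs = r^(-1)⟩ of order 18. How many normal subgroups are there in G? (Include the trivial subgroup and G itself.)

G has 16 subgroups. Checking conjugation-invariance by order — order 1: 1/1 normal; order 2: 0/9 normal; order 3: 1/1 normal; order 6: 0/3 normal; order 9: 1/1 normal; order 18: 1/1 normal.
Total normal subgroups: 4.

4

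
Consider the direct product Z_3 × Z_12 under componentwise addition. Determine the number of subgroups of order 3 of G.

|G| = 36 and 3 | 36, so subgroups of order 3 are possible by Lagrange.
The subgroups of order 3 are: {(0,0), (0,4), (0,8)}; {(0,0), (1,0), (2,0)}; {(0,0), (1,4), (2,8)}; {(0,0), (1,8), (2,4)}.
So G has 4 subgroups of order 3.

4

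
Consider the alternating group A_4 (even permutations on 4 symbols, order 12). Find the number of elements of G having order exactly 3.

8

The elements of order 3 are: (2 3 4), (2 4 3), (1 2 3), (1 2 4), (1 3 2), (1 3 4), (1 4 2), (1 4 3).
That's 8.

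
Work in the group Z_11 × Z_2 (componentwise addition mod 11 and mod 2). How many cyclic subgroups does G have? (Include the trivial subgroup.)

4

Group the elements of G by the cyclic subgroup they generate; each cyclic subgroup of order d accounts for φ(d) elements.
Cyclic subgroups by order — order 1: 1; order 2: 1; order 11: 1; order 22: 1.
Total: 4.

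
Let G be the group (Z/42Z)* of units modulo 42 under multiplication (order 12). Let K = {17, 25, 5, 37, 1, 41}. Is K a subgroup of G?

Yes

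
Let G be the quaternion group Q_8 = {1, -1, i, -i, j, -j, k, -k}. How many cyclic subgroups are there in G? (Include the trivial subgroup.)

5

Each element a generates a cyclic subgroup ⟨a⟩; distinct elements may generate the same one (a cyclic group of order d has φ(d) generators).
Cyclic subgroups by order — order 1: 1; order 2: 1; order 4: 3.
Total: 5.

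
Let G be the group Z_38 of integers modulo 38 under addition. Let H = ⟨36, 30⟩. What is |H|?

|⟨36⟩| = 19 and |⟨30⟩| = 19, so |H| is a multiple of lcm(19, 19) = 19 and divides |G| = 38.
Closing under the operation: H = {0, 2, 4, 6, 8, 10, 12, 14, 16, 18, 20, 22, 24, 26, 28, 30, 32, 34, 36}, so |H| = 19.

19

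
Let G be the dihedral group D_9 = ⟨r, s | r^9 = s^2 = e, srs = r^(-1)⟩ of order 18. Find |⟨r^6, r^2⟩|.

9

|⟨r^6⟩| = 3 and |⟨r^2⟩| = 9, so |H| is a multiple of lcm(3, 9) = 9 and divides |G| = 18.
Closing under the operation: H = {e, r, r^2, r^3, r^4, r^5, r^6, r^7, r^8}, so |H| = 9.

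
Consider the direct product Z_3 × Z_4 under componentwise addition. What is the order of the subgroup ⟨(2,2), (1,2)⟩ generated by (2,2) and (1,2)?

|⟨(2,2)⟩| = 6 and |⟨(1,2)⟩| = 6, so |H| is a multiple of lcm(6, 6) = 6 and divides |G| = 12.
Closing under the operation: H = {(0,0), (0,2), (1,0), (1,2), (2,0), (2,2)}, so |H| = 6.

6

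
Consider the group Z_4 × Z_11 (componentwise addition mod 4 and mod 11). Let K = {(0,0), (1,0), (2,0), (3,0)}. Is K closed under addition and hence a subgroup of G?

Yes

|K| = 4 divides |G| = 44, consistent with Lagrange.
K contains the identity, every element's inverse is in K, and K is closed under +: it is a subgroup.
In fact K = ⟨(1,0)⟩.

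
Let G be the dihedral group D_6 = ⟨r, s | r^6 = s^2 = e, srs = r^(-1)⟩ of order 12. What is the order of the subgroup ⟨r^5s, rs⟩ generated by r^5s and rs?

|⟨r^5s⟩| = 2 and |⟨rs⟩| = 2, so |H| is a multiple of lcm(2, 2) = 2 and divides |G| = 12.
Closing under the operation: H = {e, r^2, r^4, rs, r^3s, r^5s}, so |H| = 6.

6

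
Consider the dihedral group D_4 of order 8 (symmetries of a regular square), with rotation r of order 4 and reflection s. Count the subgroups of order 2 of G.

|G| = 8 and 2 | 8, so subgroups of order 2 are possible by Lagrange.
The subgroups of order 2 are: {e, r^2}; {e, r^2s}; {e, r^3s}; {e, rs}; … (5 in all).
So G has 5 subgroups of order 2.

5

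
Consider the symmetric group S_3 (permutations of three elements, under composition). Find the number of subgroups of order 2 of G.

3

|G| = 6 and 2 | 6, so subgroups of order 2 are possible by Lagrange.
The subgroups of order 2 are: {e, (1 2)}; {e, (1 3)}; {e, (2 3)}.
So G has 3 subgroups of order 2.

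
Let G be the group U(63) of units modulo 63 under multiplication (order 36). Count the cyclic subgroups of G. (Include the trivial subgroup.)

20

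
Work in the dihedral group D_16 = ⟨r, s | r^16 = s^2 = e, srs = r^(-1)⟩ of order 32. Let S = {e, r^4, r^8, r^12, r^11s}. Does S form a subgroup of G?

|S| = 5 does not divide |G| = 32, so by Lagrange S is not a subgroup.

No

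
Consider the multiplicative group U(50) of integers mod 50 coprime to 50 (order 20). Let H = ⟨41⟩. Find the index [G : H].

|⟨41⟩| = 5 and |G| = 20.
By Lagrange, [G : H] = |G|/|H| = 20/5 = 4.

4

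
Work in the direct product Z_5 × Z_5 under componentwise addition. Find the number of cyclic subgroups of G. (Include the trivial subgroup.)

7

A cyclic subgroup of order d is generated by each of its φ(d) elements of order d, so the cyclic subgroups of order d number (#elements of order d)/φ(d).
Cyclic subgroups by order — order 1: 1; order 5: 6.
Total: 7.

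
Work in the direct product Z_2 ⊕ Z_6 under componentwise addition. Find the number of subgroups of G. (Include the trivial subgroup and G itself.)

10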